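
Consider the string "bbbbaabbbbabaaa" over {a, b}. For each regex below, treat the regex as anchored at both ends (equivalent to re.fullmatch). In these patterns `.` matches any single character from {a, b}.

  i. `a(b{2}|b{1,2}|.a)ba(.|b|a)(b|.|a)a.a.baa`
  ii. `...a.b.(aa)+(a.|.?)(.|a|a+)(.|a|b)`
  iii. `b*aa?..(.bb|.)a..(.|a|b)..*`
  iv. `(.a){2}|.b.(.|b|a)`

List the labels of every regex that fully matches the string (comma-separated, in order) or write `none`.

iii

i → no match — must start with "a"
ii → no match
iii → match
iv → no match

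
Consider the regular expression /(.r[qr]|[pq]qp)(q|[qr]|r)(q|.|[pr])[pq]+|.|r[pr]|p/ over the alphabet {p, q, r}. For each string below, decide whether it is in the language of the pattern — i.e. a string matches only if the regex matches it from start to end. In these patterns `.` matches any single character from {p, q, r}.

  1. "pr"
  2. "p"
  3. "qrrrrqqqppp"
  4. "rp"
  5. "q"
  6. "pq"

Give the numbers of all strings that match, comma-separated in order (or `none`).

2, 3, 4, 5

1 → no match
2 → match
3 → match
4 → match
5 → match
6 → no match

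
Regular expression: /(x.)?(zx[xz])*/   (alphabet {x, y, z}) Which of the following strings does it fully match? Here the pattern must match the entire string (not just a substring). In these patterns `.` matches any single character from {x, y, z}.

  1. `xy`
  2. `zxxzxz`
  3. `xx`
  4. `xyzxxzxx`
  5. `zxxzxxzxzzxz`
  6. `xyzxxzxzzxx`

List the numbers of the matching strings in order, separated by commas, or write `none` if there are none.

1, 2, 3, 4, 5, 6

1 → match
2 → match
3 → match
4 → match
5 → match
6 → match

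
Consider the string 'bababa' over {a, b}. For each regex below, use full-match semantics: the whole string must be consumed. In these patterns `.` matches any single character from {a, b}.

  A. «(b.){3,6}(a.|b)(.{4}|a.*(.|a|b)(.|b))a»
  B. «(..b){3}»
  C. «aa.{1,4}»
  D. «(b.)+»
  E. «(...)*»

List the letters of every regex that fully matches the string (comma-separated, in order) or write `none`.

A → no match
B → no match — must end with 'b'
C → no match — must start with 'aa'
D → match
E → match

D, E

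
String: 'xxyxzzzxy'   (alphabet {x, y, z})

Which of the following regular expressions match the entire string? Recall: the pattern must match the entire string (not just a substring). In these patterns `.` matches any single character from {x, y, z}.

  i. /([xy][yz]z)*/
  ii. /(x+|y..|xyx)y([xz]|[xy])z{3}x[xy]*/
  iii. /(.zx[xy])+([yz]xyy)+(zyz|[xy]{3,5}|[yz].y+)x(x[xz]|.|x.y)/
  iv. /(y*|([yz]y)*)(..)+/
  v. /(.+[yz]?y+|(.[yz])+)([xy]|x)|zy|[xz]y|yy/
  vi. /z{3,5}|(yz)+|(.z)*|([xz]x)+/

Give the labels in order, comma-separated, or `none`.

ii

i → no match
ii → match
iii → no match
iv → no match
v → no match
vi → no match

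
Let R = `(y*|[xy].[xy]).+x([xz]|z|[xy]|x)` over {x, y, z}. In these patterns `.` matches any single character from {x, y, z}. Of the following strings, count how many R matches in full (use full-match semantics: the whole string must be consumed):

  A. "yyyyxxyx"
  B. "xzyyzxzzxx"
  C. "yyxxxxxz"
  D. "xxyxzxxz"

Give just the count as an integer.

A → no match
B → match
C → match
D → match
Total matched: 3

3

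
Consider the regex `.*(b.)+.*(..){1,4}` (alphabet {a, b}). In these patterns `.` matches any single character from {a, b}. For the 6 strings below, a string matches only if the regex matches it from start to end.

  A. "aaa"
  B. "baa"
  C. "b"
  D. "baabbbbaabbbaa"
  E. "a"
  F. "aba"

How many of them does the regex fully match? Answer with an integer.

1

A → no match
B → no match
C → no match
D → match
E → no match
F → no match
Total matched: 1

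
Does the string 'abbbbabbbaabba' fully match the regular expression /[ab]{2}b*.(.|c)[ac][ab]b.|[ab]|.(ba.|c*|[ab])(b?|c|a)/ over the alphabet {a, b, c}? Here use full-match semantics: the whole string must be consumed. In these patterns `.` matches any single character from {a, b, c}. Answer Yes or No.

No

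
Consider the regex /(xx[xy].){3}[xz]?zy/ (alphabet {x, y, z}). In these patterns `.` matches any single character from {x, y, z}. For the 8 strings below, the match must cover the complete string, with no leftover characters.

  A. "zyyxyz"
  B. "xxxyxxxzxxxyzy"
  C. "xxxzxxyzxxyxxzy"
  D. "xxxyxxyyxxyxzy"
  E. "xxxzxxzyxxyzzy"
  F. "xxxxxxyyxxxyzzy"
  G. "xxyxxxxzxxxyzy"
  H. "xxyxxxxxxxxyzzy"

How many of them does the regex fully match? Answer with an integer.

6

A → no match — must start with "xx"
B → match
C → match
D → match
E → no match
F → match
G → match
H → match
Total matched: 6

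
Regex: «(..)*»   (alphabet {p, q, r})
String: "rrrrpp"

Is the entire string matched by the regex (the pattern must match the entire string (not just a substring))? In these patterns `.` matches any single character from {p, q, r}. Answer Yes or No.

Yes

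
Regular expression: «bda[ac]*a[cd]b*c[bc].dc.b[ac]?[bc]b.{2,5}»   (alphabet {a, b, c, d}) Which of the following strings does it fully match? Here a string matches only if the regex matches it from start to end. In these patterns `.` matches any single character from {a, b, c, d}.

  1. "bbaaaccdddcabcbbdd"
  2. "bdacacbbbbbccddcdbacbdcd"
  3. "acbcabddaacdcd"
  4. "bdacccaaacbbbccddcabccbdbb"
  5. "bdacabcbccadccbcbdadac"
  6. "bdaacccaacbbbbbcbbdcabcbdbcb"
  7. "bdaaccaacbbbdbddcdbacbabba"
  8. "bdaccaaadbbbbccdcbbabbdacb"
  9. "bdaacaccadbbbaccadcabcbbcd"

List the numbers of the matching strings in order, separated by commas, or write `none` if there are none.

2, 4, 6

1 → no match — must start with "bda"
2 → match
3 → no match — must start with "bda"
4 → match
5 → no match
6 → match
7 → no match
8 → no match
9 → no match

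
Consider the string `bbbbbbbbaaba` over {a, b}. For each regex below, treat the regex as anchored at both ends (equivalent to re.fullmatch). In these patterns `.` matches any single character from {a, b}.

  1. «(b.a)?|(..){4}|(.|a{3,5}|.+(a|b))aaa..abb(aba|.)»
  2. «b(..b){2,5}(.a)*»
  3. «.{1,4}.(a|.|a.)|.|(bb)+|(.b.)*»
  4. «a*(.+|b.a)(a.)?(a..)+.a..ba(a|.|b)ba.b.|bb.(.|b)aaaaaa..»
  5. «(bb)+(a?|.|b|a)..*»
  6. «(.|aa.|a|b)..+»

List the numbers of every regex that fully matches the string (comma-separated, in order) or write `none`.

3, 5, 6

1 → no match
2 → no match
3 → match
4 → no match
5 → match
6 → match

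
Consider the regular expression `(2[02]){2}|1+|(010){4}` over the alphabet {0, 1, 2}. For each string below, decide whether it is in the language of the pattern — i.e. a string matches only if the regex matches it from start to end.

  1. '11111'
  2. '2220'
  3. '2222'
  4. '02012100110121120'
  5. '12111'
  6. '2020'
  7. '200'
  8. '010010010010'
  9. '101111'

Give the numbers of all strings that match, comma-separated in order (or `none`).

1, 2, 3, 6, 8

1 → match
2 → match
3 → match
4 → no match
5 → no match
6 → match
7 → no match
8 → match
9 → no match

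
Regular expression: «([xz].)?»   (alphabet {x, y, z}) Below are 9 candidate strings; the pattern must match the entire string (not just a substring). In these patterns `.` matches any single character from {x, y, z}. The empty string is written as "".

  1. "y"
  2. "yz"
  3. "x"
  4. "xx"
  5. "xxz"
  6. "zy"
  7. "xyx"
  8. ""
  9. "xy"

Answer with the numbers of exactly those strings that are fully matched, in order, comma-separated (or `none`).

1. "y" → no match
2. "yz" → no match
3. "x" → no match
4. "xx" → match
5. "xxz" → no match
6. "zy" → match
7. "xyx" → no match
8. "" → match
9. "xy" → match

4, 6, 8, 9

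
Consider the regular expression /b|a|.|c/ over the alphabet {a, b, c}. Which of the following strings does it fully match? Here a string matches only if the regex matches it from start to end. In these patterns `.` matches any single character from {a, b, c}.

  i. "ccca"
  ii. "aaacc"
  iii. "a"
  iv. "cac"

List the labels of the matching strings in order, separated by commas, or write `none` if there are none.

iii

i → no match
ii → no match
iii → match
iv → no match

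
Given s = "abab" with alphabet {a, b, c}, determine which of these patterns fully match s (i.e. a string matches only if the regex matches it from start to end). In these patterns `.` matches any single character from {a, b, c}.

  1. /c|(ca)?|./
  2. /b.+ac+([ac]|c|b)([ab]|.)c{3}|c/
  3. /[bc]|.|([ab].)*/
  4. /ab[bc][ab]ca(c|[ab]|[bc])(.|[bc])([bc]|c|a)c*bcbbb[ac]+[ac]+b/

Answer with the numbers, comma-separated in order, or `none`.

3

1 → no match
2 → no match — must end with "c"
3 → match
4 → no match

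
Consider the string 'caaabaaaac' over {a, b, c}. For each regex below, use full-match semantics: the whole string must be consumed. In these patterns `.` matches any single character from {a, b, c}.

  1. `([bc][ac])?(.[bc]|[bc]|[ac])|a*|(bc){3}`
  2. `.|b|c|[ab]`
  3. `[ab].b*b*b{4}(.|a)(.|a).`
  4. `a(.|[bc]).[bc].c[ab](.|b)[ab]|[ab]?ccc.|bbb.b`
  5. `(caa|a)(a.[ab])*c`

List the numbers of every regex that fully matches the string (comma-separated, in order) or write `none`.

5

1 → no match
2 → no match
3 → no match
4 → no match
5 → match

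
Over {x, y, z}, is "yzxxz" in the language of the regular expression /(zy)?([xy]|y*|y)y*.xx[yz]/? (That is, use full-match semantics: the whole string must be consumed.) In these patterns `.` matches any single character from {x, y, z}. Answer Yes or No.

Yes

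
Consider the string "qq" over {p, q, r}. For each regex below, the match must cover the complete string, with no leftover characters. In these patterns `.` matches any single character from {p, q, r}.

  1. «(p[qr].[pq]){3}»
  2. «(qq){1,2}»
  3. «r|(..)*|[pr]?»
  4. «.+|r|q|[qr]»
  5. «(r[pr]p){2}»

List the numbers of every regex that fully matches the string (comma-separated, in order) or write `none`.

2, 3, 4

1 → no match — must start with "p"
2 → match
3 → match
4 → match
5 → no match — must start with "r"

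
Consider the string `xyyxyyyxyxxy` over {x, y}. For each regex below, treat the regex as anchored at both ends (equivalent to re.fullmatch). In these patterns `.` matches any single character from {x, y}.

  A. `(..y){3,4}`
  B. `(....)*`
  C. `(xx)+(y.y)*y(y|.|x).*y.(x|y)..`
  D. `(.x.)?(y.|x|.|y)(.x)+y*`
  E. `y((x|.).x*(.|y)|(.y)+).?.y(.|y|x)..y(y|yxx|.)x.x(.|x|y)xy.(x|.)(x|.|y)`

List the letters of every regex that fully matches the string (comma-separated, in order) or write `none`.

A → match
B → match
C → no match — must start with `xx`
D → no match
E → no match — must start with `y`

A, B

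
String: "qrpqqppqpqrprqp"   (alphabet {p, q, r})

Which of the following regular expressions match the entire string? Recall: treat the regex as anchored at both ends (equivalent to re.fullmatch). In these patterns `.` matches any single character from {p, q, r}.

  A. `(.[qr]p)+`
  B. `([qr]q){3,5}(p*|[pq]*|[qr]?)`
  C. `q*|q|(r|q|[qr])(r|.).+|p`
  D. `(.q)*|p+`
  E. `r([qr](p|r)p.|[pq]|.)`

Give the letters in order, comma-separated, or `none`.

A → match
B → no match
C → match
D → no match
E → no match — must start with "r"

A, C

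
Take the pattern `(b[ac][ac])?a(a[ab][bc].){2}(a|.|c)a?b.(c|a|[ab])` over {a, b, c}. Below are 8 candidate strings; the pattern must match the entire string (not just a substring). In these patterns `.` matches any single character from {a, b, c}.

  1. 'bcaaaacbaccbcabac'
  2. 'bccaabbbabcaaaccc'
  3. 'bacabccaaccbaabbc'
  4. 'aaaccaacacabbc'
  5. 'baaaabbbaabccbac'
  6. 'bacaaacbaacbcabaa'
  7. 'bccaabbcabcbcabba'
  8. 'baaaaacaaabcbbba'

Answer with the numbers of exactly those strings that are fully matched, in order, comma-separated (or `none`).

4, 5, 6, 7, 8

1 → no match
2 → no match
3 → no match
4 → match
5 → match
6 → match
7 → match
8 → match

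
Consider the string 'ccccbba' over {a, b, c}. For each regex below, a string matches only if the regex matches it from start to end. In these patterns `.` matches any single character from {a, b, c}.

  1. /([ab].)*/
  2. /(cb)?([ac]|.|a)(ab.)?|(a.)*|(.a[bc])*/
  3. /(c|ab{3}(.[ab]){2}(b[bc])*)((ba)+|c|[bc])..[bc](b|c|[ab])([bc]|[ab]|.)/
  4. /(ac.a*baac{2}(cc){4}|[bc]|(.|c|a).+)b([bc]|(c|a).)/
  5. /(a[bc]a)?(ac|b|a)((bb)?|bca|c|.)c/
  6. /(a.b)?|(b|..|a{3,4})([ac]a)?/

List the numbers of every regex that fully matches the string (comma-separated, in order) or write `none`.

3

1 → no match
2 → no match
3 → match
4 → no match
5 → no match — must end with 'c'
6 → no match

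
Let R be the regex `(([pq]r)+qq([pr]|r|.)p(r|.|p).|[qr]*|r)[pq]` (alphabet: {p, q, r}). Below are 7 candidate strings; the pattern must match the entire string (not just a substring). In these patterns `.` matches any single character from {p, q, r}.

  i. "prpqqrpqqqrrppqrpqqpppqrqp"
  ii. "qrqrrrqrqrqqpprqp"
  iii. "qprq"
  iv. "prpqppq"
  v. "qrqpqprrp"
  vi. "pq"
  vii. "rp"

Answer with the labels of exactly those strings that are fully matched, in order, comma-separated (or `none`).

i → no match
ii → no match
iii. "qprq" → no match
iv. "prpqppq" → no match
v. "qrqpqprrp" → no match
vi. "pq" → no match
vii. "rp" → match

vii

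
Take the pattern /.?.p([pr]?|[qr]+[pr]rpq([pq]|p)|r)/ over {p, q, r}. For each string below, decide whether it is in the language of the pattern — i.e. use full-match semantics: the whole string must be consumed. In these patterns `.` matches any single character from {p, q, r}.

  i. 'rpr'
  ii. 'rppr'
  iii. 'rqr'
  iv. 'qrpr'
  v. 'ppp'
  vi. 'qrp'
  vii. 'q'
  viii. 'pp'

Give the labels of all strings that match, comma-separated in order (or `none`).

i → match
ii → match
iii → no match
iv → match
v → match
vi → match
vii → no match
viii → match

i, ii, iv, v, vi, viii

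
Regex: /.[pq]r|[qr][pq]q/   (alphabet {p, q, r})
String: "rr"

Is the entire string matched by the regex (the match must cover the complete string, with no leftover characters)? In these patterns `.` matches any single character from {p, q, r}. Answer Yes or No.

No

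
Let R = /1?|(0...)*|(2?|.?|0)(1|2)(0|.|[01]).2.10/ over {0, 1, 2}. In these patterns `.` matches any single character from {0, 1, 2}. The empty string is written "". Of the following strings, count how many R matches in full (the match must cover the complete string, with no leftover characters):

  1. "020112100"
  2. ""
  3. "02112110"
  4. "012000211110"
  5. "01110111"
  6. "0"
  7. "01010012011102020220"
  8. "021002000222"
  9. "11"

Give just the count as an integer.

5

1 → no match
2 → match
3 → match
4 → no match
5 → match
6 → no match
7 → match
8 → match
9 → no match
Total matched: 5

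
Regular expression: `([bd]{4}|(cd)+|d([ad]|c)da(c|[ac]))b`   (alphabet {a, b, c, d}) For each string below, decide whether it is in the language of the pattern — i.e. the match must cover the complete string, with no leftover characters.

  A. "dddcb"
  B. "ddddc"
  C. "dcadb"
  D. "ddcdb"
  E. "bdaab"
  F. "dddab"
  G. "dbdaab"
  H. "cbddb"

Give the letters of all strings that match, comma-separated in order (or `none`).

none

A → no match
B → no match — must end with "b"
C → no match
D → no match
E → no match
F → no match
G → no match
H → no match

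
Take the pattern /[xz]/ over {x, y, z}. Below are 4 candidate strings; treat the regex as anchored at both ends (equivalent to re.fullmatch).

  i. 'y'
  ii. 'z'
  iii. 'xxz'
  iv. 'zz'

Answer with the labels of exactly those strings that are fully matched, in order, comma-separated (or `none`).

ii

i → no match
ii → match
iii → no match
iv → no match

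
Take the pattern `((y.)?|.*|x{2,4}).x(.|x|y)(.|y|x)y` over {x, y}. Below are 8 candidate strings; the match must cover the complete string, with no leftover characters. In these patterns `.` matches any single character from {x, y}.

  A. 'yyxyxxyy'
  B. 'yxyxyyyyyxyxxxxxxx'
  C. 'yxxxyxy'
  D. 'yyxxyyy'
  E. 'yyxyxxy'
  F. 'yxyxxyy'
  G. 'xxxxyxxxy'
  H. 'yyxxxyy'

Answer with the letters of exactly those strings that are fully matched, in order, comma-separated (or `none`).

A → match
B → no match — must end with 'y'
C → match
D → match
E → no match
F → match
G → match
H → match

A, C, D, F, G, H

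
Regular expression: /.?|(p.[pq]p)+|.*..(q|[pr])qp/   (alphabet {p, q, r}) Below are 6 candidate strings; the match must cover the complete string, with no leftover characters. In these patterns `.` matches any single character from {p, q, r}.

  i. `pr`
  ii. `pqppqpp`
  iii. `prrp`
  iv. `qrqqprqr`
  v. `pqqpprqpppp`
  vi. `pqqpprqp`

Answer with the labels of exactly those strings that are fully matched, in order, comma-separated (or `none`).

i → no match
ii → no match
iii → no match
iv → no match
v → no match
vi → match

vi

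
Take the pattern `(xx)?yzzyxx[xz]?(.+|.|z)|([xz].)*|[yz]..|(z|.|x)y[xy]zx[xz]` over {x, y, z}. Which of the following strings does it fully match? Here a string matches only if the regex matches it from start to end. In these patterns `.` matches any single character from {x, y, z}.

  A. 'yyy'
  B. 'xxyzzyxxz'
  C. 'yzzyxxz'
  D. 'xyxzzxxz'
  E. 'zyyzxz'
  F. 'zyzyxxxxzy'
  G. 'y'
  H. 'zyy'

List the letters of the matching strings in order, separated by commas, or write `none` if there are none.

A, B, C, D, E, F, H

A → match
B → match
C → match
D → match
E → match
F → match
G → no match
H → match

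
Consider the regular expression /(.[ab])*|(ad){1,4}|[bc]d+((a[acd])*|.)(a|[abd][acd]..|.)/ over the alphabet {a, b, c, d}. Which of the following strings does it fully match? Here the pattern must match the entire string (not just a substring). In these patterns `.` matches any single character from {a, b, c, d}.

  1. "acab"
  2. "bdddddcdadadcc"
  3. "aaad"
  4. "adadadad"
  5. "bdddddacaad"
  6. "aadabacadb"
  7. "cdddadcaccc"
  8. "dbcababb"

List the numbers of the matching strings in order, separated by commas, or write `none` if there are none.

4, 5, 6, 8

1 → no match
2 → no match
3 → no match
4 → match
5 → match
6 → match
7 → no match
8 → match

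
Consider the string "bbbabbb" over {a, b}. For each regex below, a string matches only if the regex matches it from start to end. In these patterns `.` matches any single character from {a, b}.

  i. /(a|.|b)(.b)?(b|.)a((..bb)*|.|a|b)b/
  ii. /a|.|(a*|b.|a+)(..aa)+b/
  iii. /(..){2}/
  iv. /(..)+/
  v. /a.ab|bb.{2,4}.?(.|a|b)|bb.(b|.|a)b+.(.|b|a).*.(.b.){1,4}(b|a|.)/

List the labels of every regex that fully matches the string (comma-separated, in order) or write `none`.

i → no match
ii → no match
iii → no match
iv → no match
v → match

v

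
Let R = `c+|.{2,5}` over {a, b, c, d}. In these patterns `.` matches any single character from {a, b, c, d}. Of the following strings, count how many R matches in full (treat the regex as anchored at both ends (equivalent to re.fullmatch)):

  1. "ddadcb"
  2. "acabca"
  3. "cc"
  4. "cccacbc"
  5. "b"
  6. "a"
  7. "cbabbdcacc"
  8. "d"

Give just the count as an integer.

1 → no match
2 → no match
3 → match
4 → no match
5 → no match
6 → no match
7 → no match
8 → no match
Total matched: 1

1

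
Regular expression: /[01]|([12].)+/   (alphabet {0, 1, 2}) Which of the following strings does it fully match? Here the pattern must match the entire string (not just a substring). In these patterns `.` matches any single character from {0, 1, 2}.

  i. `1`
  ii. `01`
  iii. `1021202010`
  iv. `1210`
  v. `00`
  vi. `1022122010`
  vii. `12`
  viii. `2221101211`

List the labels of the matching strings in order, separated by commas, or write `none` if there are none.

i, iii, iv, vi, vii, viii

i → match
ii → no match
iii → match
iv → match
v → no match
vi → match
vii → match
viii → match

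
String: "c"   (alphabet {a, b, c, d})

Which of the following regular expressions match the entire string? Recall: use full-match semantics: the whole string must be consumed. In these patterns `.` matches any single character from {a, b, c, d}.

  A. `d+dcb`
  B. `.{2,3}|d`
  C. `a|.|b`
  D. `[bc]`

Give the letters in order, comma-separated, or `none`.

A → no match — must start with "d"
B → no match
C → match
D → match

C, D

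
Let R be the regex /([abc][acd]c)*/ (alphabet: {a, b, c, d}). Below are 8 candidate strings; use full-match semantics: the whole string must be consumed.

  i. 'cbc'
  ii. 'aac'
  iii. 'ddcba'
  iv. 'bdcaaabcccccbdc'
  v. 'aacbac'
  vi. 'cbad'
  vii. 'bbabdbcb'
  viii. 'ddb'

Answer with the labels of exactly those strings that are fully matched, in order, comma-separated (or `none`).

i → no match
ii → match
iii → no match
iv → no match
v → match
vi → no match
vii → no match
viii → no match

ii, v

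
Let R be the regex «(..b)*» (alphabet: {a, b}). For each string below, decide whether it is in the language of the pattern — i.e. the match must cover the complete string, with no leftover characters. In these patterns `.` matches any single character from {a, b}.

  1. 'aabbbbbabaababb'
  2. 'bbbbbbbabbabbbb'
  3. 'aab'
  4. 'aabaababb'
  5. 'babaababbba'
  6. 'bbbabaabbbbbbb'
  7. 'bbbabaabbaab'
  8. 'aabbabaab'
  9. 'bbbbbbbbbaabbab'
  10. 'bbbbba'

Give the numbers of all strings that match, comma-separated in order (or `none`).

1, 2, 3, 4, 8, 9

1 → match
2 → match
3 → match
4 → match
5 → no match
6 → no match
7 → no match
8 → match
9 → match
10 → no match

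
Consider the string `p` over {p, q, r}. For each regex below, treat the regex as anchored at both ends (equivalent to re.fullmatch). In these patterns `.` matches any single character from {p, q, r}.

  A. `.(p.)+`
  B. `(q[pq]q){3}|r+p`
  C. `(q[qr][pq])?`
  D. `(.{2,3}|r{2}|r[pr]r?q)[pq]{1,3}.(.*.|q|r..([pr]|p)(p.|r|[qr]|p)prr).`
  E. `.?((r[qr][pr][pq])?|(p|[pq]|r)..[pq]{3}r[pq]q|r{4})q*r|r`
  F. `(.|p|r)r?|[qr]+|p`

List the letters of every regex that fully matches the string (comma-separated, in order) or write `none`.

F

A → no match
B → no match
C → no match
D → no match
E → no match — must end with `r`
F → match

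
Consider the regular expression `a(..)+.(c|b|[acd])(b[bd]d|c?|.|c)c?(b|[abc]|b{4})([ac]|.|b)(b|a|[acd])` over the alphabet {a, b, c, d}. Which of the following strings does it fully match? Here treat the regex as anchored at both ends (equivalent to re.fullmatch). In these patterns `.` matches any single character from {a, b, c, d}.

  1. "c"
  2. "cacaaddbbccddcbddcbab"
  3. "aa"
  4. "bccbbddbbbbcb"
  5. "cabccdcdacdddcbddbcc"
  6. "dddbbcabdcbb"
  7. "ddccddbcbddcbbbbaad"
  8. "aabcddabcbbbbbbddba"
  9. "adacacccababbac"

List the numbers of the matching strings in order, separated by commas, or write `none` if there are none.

1 → no match — must start with "a"
2 → no match — must start with "a"
3 → no match
4 → no match — must start with "a"
5 → no match — must start with "a"
6 → no match — must start with "a"
7 → no match — must start with "a"
8 → no match
9 → match

9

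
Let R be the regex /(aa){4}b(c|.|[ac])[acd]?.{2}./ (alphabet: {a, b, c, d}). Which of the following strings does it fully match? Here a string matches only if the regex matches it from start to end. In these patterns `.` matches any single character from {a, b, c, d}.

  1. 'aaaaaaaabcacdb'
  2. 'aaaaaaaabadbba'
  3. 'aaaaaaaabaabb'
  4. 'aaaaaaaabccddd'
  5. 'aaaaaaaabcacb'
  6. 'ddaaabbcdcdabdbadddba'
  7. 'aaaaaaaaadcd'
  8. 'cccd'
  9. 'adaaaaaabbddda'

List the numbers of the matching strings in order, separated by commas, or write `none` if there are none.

1, 2, 3, 4, 5

1 → match
2 → match
3 → match
4 → match
5 → match
6 → no match — must start with 'aa'
7 → no match
8 → no match — must start with 'aa'
9 → no match — must start with 'aa'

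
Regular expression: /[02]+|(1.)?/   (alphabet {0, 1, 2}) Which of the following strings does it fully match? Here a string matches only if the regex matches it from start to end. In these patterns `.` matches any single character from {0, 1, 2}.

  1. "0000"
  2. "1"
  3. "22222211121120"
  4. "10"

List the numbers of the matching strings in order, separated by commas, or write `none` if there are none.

1 → match
2 → no match
3 → no match
4 → match

1, 4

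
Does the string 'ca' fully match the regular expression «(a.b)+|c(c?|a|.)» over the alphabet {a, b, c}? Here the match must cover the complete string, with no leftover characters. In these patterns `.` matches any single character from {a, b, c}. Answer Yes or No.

Yes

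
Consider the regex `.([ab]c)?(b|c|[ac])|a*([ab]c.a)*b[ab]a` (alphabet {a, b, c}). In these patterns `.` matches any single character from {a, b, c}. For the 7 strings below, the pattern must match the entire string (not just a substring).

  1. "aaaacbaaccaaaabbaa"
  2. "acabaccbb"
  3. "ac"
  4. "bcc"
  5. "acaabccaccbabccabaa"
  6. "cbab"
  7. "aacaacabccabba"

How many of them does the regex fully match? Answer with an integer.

1 → no match
2 → no match
3 → match
4 → no match
5 → no match
6 → no match
7 → no match
Total matched: 1

1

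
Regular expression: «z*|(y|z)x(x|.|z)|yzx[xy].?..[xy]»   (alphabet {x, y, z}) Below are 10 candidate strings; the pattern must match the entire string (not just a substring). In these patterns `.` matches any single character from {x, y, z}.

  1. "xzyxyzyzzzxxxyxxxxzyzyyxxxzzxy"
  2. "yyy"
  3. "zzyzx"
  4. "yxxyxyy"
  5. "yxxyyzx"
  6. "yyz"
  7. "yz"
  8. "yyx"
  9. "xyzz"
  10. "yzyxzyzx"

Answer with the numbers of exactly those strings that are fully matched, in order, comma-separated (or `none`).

none

1 → no match
2 → no match
3 → no match
4 → no match
5 → no match
6 → no match
7 → no match
8 → no match
9 → no match
10 → no match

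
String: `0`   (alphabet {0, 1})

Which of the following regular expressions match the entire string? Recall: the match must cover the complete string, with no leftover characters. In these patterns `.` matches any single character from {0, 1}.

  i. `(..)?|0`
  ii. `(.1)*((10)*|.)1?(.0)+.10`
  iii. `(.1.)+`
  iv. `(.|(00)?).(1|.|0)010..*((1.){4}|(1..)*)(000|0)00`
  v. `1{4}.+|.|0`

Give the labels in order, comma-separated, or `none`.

i → match
ii → no match — must end with `10`
iii → no match
iv → no match — must end with `00`
v → match

i, v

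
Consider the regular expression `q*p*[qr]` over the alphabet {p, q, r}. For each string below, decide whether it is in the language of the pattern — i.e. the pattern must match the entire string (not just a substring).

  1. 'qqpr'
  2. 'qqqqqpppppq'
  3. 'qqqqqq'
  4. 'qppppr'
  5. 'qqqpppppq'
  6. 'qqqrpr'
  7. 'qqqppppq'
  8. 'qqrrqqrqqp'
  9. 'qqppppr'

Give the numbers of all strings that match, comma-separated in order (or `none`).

1 → match
2 → match
3 → match
4 → match
5 → match
6 → no match
7 → match
8 → no match
9 → match

1, 2, 3, 4, 5, 7, 9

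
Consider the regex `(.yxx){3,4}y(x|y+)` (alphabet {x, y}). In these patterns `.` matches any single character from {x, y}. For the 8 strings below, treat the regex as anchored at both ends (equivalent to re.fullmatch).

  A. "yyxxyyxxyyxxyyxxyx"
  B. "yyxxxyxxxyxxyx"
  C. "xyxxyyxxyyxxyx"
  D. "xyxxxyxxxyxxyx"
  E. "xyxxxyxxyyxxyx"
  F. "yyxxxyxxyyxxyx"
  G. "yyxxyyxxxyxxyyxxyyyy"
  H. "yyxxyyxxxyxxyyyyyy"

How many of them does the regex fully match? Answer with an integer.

A → match
B → match
C → match
D → match
E → match
F → match
G → match
H → match
Total matched: 8

8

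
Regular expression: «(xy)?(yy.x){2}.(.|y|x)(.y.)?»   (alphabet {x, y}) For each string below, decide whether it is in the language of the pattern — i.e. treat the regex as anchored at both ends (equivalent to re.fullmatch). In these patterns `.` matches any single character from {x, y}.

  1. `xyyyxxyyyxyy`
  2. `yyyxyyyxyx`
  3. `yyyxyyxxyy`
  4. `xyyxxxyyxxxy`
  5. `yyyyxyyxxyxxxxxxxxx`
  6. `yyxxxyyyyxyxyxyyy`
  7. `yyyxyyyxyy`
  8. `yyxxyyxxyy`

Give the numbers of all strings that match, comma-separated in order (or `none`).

1 → match
2 → match
3 → match
4 → no match
5 → no match
6 → no match
7 → match
8 → match

1, 2, 3, 7, 8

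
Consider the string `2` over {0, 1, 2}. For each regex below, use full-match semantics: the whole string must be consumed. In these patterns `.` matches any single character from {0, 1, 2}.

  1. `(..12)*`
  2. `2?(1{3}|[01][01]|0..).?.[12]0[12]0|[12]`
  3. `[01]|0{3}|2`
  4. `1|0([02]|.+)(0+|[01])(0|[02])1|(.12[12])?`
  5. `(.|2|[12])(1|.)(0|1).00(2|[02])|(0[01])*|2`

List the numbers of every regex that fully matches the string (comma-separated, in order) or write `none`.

2, 3, 5

1 → no match
2 → match
3 → match
4 → no match
5 → match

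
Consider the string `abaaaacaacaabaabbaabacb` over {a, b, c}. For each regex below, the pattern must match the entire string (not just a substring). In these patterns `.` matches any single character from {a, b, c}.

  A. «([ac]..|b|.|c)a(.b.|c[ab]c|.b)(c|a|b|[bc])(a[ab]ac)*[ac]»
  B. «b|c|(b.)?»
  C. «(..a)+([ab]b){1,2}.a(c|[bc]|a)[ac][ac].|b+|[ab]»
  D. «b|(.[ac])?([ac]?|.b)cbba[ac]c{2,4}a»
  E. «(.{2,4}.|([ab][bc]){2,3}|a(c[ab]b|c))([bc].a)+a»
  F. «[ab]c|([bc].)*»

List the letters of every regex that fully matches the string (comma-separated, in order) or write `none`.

C

A → no match
B → no match
C → match
D → no match
E → no match — must end with `aa`
F → no match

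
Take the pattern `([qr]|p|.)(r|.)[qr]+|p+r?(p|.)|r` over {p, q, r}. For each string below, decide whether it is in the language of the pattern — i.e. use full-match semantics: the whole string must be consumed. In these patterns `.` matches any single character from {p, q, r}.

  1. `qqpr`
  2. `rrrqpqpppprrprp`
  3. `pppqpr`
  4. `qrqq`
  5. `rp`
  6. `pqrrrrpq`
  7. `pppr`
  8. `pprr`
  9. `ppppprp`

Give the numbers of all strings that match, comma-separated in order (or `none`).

4, 7, 8, 9

1 → no match
2 → no match
3 → no match
4 → match
5 → no match
6 → no match
7 → match
8 → match
9 → match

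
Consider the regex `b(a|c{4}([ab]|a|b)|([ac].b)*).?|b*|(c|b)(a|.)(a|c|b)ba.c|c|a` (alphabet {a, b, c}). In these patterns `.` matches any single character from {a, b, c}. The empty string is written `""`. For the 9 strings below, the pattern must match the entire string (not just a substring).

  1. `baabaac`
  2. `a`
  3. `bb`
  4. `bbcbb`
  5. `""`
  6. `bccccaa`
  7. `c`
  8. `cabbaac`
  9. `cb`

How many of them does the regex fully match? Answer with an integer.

7

1. `baabaac` → match
2. `a` → match
3. `bb` → match
4. `bbcbb` → no match
5. `""` → match
6. `bccccaa` → match
7. `c` → match
8. `cabbaac` → match
9. `cb` → no match
Total matched: 7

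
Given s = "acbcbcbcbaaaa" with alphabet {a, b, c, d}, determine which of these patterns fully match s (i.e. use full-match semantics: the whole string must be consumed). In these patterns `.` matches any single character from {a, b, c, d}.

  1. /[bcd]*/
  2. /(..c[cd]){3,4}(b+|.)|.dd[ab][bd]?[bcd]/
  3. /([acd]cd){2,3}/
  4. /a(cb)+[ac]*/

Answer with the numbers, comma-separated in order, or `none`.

1 → no match
2 → no match
3 → no match — must end with "cd"
4 → match

4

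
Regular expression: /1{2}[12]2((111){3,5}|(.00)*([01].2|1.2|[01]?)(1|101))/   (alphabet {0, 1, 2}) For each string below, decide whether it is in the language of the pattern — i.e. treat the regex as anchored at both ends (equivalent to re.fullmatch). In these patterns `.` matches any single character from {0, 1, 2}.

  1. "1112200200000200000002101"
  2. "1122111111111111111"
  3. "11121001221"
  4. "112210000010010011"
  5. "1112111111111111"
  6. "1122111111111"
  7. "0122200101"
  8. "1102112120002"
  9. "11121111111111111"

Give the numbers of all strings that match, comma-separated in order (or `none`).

1 → match
2 → match
3. "11121001221" → match
4 → match
5 → match
6 → match
7. "0122200101" → no match — must start with "1"
8 → no match
9 → no match

1, 2, 3, 4, 5, 6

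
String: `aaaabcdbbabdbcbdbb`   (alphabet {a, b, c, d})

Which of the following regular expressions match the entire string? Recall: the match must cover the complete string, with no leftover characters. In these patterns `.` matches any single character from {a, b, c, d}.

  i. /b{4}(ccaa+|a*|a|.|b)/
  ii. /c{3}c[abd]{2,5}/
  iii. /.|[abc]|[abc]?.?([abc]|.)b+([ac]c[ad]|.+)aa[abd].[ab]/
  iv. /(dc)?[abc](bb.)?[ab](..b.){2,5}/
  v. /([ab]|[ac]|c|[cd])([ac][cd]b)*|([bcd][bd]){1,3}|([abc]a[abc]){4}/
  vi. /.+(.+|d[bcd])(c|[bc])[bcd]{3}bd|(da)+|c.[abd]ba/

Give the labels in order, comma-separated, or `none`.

i → no match — must start with `b`
ii → no match — must start with `c`
iii → no match
iv → match
v → no match
vi → no match

iv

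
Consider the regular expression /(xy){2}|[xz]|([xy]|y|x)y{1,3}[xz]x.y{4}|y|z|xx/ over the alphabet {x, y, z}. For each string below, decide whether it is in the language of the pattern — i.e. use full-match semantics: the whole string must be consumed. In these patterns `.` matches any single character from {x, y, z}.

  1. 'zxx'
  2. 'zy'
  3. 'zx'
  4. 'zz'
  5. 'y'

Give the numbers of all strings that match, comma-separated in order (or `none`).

1. 'zxx' → no match
2. 'zy' → no match
3. 'zx' → no match
4. 'zz' → no match
5. 'y' → match

5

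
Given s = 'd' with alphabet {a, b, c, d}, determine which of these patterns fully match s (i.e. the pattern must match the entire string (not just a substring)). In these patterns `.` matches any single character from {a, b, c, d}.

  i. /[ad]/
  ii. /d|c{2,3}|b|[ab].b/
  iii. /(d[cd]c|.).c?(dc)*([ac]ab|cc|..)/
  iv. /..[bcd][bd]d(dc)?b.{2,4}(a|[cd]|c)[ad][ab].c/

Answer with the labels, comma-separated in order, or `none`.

i, ii

i → match
ii → match
iii → no match
iv → no match — must end with 'c'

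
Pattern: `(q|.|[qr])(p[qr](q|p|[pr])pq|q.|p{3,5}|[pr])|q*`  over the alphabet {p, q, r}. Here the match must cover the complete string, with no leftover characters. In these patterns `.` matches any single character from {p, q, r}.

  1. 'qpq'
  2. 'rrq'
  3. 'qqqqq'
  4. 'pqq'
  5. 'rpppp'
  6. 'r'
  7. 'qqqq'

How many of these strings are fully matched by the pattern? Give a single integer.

4

1 → no match
2 → no match
3 → match
4 → match
5 → match
6 → no match
7 → match
Total matched: 4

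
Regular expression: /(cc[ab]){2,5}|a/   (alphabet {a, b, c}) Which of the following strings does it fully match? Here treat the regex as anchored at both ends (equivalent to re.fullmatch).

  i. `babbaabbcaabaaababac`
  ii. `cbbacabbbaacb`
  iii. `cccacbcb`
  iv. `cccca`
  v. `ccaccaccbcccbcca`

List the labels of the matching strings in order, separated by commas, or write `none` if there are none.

i → no match
ii → no match
iii → no match
iv → no match
v → no match

none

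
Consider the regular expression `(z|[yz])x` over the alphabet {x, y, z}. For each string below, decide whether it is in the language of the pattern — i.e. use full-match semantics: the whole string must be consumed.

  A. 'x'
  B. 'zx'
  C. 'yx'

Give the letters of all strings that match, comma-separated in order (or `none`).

A → no match
B → match
C → match

B, C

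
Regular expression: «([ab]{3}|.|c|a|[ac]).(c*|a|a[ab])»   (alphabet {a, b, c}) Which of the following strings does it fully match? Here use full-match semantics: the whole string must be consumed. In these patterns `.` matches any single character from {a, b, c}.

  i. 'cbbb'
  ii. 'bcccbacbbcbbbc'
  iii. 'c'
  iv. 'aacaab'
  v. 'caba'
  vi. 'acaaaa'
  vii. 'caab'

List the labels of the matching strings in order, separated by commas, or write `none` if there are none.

i → no match
ii → no match
iii → no match
iv → no match
v → no match
vi → no match
vii → match

vii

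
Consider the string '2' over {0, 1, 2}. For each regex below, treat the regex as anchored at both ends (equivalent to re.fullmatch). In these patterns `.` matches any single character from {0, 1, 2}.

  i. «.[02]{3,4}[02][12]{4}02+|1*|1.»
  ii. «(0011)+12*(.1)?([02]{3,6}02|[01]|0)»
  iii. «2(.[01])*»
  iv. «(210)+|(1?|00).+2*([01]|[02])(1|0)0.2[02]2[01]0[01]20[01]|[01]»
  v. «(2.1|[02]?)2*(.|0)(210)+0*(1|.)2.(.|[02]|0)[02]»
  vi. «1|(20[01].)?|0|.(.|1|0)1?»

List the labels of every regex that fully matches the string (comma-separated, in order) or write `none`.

iii

i → no match
ii → no match — must start with '0011'
iii → match
iv → no match
v → no match
vi → no match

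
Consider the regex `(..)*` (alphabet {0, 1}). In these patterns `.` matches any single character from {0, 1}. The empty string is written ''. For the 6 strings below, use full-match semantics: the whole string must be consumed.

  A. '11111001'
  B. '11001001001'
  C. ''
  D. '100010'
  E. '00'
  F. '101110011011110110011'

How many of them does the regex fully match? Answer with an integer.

A → match
B → no match
C → match
D → match
E → match
F → no match
Total matched: 4

4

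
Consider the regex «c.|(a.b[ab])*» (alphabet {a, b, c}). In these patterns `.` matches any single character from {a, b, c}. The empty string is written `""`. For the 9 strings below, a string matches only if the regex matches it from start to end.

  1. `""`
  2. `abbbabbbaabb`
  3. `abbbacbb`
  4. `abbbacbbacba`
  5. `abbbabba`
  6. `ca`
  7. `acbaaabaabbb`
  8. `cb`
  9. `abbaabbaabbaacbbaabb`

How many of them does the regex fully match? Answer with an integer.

9

1 → match
2 → match
3 → match
4 → match
5 → match
6 → match
7 → match
8 → match
9 → match
Total matched: 9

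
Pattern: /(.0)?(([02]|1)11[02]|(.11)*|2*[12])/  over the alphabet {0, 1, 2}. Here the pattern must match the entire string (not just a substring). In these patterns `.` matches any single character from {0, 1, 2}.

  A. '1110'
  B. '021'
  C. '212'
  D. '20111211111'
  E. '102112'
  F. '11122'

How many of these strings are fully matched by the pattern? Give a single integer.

A → match
B → no match
C → no match
D → match
E → match
F → no match
Total matched: 3

3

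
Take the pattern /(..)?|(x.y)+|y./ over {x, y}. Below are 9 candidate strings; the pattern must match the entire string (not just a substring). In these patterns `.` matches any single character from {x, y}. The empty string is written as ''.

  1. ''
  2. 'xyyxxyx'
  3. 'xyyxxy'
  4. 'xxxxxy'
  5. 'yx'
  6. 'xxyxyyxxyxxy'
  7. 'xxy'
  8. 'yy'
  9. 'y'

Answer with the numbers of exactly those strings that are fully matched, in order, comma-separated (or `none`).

1, 3, 5, 6, 7, 8

1 → match
2 → no match
3 → match
4 → no match
5 → match
6 → match
7 → match
8 → match
9 → no match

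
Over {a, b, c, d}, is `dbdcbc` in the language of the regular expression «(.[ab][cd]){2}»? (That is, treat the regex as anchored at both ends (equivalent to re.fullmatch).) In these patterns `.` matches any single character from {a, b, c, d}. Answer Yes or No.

Yes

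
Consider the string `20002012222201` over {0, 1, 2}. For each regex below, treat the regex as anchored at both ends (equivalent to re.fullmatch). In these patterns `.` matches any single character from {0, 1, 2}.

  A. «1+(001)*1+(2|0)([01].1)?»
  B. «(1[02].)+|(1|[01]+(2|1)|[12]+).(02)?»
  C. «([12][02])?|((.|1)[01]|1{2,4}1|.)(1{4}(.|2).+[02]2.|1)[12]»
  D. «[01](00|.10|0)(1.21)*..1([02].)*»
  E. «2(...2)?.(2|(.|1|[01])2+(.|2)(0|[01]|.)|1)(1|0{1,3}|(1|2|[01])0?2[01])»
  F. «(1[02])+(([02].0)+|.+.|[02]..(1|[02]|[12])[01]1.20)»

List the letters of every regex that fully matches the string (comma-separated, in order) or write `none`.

E

A → no match — must start with `1`
B → no match
C → no match
D → no match
E → match
F → no match — must start with `1`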